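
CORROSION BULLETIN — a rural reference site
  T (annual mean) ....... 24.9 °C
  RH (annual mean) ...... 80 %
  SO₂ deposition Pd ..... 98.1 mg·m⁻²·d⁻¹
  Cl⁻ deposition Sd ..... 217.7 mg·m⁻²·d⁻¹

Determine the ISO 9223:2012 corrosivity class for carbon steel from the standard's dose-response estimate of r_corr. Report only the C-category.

C5

carbon steel: f(T) = -0.054·(T−10) [T>10 °C] = -0.8046
  Pd branch = 1.77·Pd^0.52·e^(0.02·RH+f) = 42.57 μm/a
  Cl⁻ term: 0.102·217.7^0.62·exp(0.033·80+0.04·24.9) = 108.9
  r_corr = 42.57 + 108.9 = 151.5 μm/a
Category bounds: 80…200 μm/a bracket r_corr ⇒ C5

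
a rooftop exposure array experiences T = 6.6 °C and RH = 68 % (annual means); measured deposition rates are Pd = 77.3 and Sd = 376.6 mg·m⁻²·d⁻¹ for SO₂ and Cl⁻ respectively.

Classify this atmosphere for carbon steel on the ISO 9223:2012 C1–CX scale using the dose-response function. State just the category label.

C5

carbon steel: temperature factor f = +0.150·(-3.4) = -0.5100
  SO₂ term: 1.77·77.3^0.52·exp(0.02·68-0.5100) = 39.72
  Cl⁻ term: 0.102·376.6^0.62·exp(0.033·68+0.04·6.6) = 49.53
  sum: 39.72 + 49.53 → r_corr = 89.25 μm/a
89.2 μm/a falls in (80, 200] for carbon steel → category C5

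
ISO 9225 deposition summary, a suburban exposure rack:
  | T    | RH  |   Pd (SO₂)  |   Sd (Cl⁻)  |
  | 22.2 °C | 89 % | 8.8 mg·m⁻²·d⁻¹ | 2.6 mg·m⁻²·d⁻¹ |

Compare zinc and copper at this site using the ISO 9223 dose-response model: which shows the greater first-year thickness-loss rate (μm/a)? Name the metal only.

zinc: f(T) = -0.071·(T−10) [T>10 °C] = -0.8662
  SO₂ term: 0.0129·8.8^0.44·exp(0.046·89-0.8662) = 0.8472
  Cl⁻ term: 0.0175·2.6^0.57·exp(0.008·89+0.085·22.2) = 0.4058
  r_corr = 0.8472 + 0.4058 = 1.253 μm/a
copper: T>10 °C ⇒ hinge -0.080·(22.2−10) = -0.9760
  Pd branch = 0.0053·Pd^0.26·e^(0.059·RH+f) = 0.6706 μm/a
  Cl⁻ term: 0.01025·2.6^0.27·exp(0.036·89+0.049·22.2) = 0.9698
  sum: 0.6706 + 0.9698 → r_corr = 1.64 μm/a
Ordering by μm/a: copper (1.64) > zinc (1.25)

copper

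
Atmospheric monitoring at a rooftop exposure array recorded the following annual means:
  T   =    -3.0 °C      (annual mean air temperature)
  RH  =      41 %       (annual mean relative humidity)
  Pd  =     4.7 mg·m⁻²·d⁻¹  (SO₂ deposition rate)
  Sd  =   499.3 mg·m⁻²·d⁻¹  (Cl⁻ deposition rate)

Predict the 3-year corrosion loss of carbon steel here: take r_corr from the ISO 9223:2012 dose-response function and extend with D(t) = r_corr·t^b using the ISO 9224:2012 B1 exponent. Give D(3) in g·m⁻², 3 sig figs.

carbon steel: T≤10 °C ⇒ hinge +0.150·(-3.0−10) = -1.9500
  sulphur-dioxide contribution → 1.279 μm/a
  chloride contribution → 16.48 μm/a
  total first-year rate 17.76 μm/a
Power-law: D(3) = r_corr · 3^0.523
  D(3) = 17.76 × 3^0.523 = 17.76 × 1.776 = 31.55 μm
  Mass loss = 31.55 μm × 7.85 g/cm³ = 247.7 g·m⁻²

D(3) = 248 g·m⁻²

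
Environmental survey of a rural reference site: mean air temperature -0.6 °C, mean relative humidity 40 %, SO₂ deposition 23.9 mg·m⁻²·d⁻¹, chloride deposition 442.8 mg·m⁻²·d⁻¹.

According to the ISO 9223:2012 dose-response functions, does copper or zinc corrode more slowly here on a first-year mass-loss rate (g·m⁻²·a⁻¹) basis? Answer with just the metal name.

copper

copper: temperature factor f = +0.126·(-10.6) = -1.3356
  Pd branch = 0.0053·Pd^0.26·e^(0.059·RH+f) = 0.03369 μm/a
  Sd branch = 0.01025·Sd^0.27·e^(0.036·RH+0.049·T) = 0.2177 μm/a
  r_corr = 0.03369 + 0.2177 = 0.2514 μm/a
  mass loss = 0.2514 μm/a × 8.96 g/cm³ = 2.252 g·m⁻²·a⁻¹
zinc: T≤10 °C ⇒ hinge +0.038·(-0.6−10) = -0.4028
  SO₂ term: 0.0129·23.9^0.44·exp(0.046·40-0.4028) = 0.2194
  Cl⁻ term: 0.0175·442.8^0.57·exp(0.008·40+0.085·-0.6) = 0.7382
  sum: 0.2194 + 0.7382 → r_corr = 0.9577 μm/a
  mass loss = 0.9577 μm/a × 7.14 g/cm³ = 6.838 g·m⁻²·a⁻¹
Ordering by g·m⁻²·a⁻¹: zinc (6.84) > copper (2.25)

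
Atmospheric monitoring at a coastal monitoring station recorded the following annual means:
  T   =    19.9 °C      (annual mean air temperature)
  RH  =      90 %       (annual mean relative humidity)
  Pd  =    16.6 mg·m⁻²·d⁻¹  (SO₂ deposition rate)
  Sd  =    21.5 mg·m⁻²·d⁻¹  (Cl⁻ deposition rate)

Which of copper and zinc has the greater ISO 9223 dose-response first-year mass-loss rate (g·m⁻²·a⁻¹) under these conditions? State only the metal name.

copper: temperature factor f = -0.080·(9.9) = -0.7920
  SO₂ term: 0.0053·16.6^0.26·exp(0.059·90-0.7920) = 1.008
  Cl⁻ term: 0.01025·21.5^0.27·exp(0.036·90+0.049·19.9) = 1.589
  r_corr = 1.008 + 1.589 = 2.597 μm/a
  mass loss = 2.597 μm/a × 8.96 g/cm³ = 23.27 g·m⁻²·a⁻¹
zinc: temperature factor f = -0.071·(9.9) = -0.7029
  SO₂ term: 0.0129·16.6^0.44·exp(0.046·90-0.7029) = 1.381
  Sd branch = 0.0175·Sd^0.57·e^(0.008·RH+0.085·T) = 1.122 μm/a
  r_corr = 1.381 + 1.122 = 2.502 μm/a
  mass loss = 2.502 μm/a × 7.14 g/cm³ = 17.87 g·m⁻²·a⁻¹
Ordering by g·m⁻²·a⁻¹: copper (23.3) > zinc (17.9)

copper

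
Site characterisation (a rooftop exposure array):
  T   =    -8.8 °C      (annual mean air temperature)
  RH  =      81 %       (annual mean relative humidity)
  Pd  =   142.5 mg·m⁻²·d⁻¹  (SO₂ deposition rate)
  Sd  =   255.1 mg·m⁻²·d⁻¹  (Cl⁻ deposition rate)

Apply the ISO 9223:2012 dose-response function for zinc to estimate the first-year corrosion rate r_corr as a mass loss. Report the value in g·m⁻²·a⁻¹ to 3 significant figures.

r_corr = 19.3 g·m⁻²·a⁻¹

zinc: temperature factor f = +0.038·(-18.8) = -0.7144
  SO₂ term: 0.0129·142.5^0.44·exp(0.046·81-0.7144) = 2.324
  Cl⁻ term: 0.0175·255.1^0.57·exp(0.008·81+0.085·-8.8) = 0.3728
  r_corr = 2.324 + 0.3728 = 2.697 μm/a
Convert to mass loss: 2.697 μm/a × 7.14 g/cm³ = 19.25 g·m⁻²·a⁻¹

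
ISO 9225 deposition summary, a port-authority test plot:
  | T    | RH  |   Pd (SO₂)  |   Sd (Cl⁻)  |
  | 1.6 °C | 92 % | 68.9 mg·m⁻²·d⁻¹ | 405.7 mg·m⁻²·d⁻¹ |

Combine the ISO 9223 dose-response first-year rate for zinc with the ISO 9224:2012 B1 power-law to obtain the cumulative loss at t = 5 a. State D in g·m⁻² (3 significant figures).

D(5) = 144 g·m⁻²

zinc: T≤10 °C ⇒ hinge +0.038·(1.6−10) = -0.3192
  sulphur-dioxide contribution → 4.156 μm/a
  chloride contribution → 1.284 μm/a
  total first-year rate 5.44 μm/a
Long-term exponent b (ISO 9224 Table 2, B1) = 0.813
  D(5) = 5.44 × 5^0.813 = 5.44 × 3.701 = 20.13 μm
  Mass loss = 20.13 μm × 7.14 g/cm³ = 143.7 g·m⁻²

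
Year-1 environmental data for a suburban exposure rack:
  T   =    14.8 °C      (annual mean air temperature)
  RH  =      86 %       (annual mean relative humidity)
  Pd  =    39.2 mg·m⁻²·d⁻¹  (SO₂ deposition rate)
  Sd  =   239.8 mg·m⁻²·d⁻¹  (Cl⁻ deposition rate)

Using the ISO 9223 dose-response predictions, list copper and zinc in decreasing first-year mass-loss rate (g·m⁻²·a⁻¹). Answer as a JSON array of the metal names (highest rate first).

["zinc", "copper"]

copper: temperature factor f = -0.080·(4.8) = -0.3840
  SO₂ term: 0.0053·39.2^0.26·exp(0.059·86-0.3840) = 1.498
  Sd branch = 0.01025·Sd^0.27·e^(0.036·RH+0.049·T) = 2.055 μm/a
  sum: 1.498 + 2.055 → r_corr = 3.553 μm/a
  mass loss = 3.553 μm/a × 8.96 g/cm³ = 31.83 g·m⁻²·a⁻¹
zinc: f(T) = -0.071·(T−10) [T>10 °C] = -0.3408
  SO₂ term: 0.0129·39.2^0.44·exp(0.046·86-0.3408) = 2.408
  Sd branch = 0.0175·Sd^0.57·e^(0.008·RH+0.085·T) = 2.784 μm/a
  r_corr = 2.408 + 2.784 = 5.192 μm/a
  mass loss = 5.192 μm/a × 7.14 g/cm³ = 37.07 g·m⁻²·a⁻¹
Ordering by g·m⁻²·a⁻¹: zinc (37.1) > copper (31.8)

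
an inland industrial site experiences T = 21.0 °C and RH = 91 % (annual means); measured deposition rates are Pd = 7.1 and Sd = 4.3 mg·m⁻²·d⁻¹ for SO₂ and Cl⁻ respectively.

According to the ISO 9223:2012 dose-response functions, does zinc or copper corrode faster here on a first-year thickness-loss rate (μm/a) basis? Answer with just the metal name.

copper

zinc: temperature factor f = -0.071·(11.0) = -0.7810
  Pd branch = 0.0129·Pd^0.44·e^(0.046·RH+f) = 0.9203 μm/a
  Sd branch = 0.0175·Sd^0.57·e^(0.008·RH+0.085·T) = 0.496 μm/a
  r_corr = 0.9203 + 0.496 = 1.416 μm/a
copper: T>10 °C ⇒ hinge -0.080·(21.0−10) = -0.8800
  Pd branch = 0.0053·Pd^0.26·e^(0.059·RH+f) = 0.7855 μm/a
  Cl⁻ term: 0.01025·4.3^0.27·exp(0.036·91+0.049·21.0) = 1.126
  sum: 0.7855 + 1.126 → r_corr = 1.911 μm/a
Ordering by μm/a: copper (1.91) > zinc (1.42)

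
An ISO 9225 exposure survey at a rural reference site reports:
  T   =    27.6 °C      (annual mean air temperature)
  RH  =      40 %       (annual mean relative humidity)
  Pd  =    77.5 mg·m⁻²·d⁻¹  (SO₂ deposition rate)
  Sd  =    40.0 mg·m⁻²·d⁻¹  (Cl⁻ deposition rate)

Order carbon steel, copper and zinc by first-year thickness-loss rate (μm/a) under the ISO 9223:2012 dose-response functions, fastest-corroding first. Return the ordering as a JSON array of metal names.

carbon steel: temperature factor f = -0.054·(17.6) = -0.9504
  SO₂ term: 1.77·77.5^0.52·exp(0.02·40-0.9504) = 14.62
  Sd branch = 0.102·Sd^0.62·e^(0.033·RH+0.04·T) = 11.34 μm/a
  sum: 14.62 + 11.34 → r_corr = 25.96 μm/a
copper: T>10 °C ⇒ hinge -0.080·(27.6−10) = -1.4080
  SO₂ term: 0.0053·77.5^0.26·exp(0.059·40-1.4080) = 0.04255
  Sd branch = 0.01025·Sd^0.27·e^(0.036·RH+0.049·T) = 0.4529 μm/a
  sum: 0.04255 + 0.4529 → r_corr = 0.4955 μm/a
zinc: temperature factor f = -0.071·(17.6) = -1.2496
  SO₂ term: 0.0129·77.5^0.44·exp(0.046·40-1.2496) = 0.1579
  Sd branch = 0.0175·Sd^0.57·e^(0.008·RH+0.085·T) = 2.061 μm/a
  r_corr = 0.1579 + 2.061 = 2.219 μm/a
Ordering by μm/a: carbon steel (26) > zinc (2.22) > copper (0.495)

["carbon steel", "zinc", "copper"]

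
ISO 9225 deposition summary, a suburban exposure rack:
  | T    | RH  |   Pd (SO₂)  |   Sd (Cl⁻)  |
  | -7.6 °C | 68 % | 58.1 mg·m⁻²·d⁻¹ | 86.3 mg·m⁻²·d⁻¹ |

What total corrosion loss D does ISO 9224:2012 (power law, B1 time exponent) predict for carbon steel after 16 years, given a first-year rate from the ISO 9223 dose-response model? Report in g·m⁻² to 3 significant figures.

carbon steel: temperature factor f = +0.150·(-17.6) = -2.6400
  SO₂ term: 1.77·58.1^0.52·exp(0.02·68-2.6400) = 4.069
  Sd branch = 0.102·Sd^0.62·e^(0.033·RH+0.04·T) = 11.26 μm/a
  r_corr = 4.069 + 11.26 = 15.33 μm/a
Long-term exponent b (ISO 9224 Table 2, B1) = 0.523
  D(16) = 15.33 × 16^0.523 = 15.33 × 4.263 = 65.34 μm
  Mass loss = 65.34 μm × 7.85 g/cm³ = 512.9 g·m⁻²

D(16) = 513 g·m⁻²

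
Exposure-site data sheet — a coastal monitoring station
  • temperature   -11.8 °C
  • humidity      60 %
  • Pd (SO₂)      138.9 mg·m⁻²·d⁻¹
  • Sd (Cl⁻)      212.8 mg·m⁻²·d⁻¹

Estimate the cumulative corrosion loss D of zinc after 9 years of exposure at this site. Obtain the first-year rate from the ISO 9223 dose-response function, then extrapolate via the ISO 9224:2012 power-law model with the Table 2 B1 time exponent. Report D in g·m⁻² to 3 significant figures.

zinc: T≤10 °C ⇒ hinge +0.038·(-11.8−10) = -0.8284
  Pd branch = 0.0129·Pd^0.44·e^(0.046·RH+f) = 0.7803 μm/a
  Cl⁻ term: 0.0175·212.8^0.57·exp(0.008·60+0.085·-11.8) = 0.2202
  r_corr = 0.7803 + 0.2202 = 1.001 μm/a
Power-law: D(9) = r_corr · 9^0.813
  D(9) = 1.001 × 9^0.813 = 1.001 × 5.968 = 5.971 μm
  Mass loss = 5.971 μm × 7.14 g/cm³ = 42.63 g·m⁻²

D(9) = 42.6 g·m⁻²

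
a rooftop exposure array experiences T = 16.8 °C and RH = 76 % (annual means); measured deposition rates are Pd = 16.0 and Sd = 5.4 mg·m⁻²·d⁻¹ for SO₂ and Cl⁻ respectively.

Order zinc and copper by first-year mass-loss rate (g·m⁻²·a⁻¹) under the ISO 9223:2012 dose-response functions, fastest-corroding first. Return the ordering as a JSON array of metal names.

zinc: temperature factor f = -0.071·(6.8) = -0.4828
  sulphur-dioxide contribution → 0.8892 μm/a
  chloride contribution → 0.3505 μm/a
  total first-year rate 1.24 μm/a
  mass loss = 1.24 μm/a × 7.14 g/cm³ = 8.852 g·m⁻²·a⁻¹
copper: T>10 °C ⇒ hinge -0.080·(16.8−10) = -0.5440
  sulphur-dioxide contribution → 0.5604 μm/a
  chloride contribution → 0.5678 μm/a
  total first-year rate 1.128 μm/a
  mass loss = 1.128 μm/a × 8.96 g/cm³ = 10.11 g·m⁻²·a⁻¹
Ordering by g·m⁻²·a⁻¹: copper (10.1) > zinc (8.85)

["copper", "zinc"]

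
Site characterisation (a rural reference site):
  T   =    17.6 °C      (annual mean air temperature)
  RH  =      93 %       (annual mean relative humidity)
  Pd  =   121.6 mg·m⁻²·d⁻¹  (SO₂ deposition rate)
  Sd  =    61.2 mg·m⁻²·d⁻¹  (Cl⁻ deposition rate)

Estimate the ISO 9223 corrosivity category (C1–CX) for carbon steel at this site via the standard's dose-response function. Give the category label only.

carbon steel: T>10 °C ⇒ hinge -0.054·(17.6−10) = -0.4104
  Pd branch = 1.77·Pd^0.52·e^(0.02·RH+f) = 91.56 μm/a
  Cl⁻ term: 0.102·61.2^0.62·exp(0.033·93+0.04·17.6) = 56.88
  r_corr = 91.56 + 56.88 = 148.4 μm/a
148 μm/a falls in (80, 200] for carbon steel → category C5

C5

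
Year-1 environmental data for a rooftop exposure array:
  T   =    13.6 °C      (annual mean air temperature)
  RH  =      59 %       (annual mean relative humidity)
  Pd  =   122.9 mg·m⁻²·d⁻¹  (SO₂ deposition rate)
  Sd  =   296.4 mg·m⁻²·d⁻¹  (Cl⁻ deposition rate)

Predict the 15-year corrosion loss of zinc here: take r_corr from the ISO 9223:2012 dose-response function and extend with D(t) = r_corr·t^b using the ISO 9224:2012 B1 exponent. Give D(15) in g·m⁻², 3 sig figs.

D(15) = 228 g·m⁻²

zinc: T>10 °C ⇒ hinge -0.071·(13.6−10) = -0.2556
  SO₂ term: 0.0129·122.9^0.44·exp(0.046·59-0.2556) = 1.252
  Sd branch = 0.0175·Sd^0.57·e^(0.008·RH+0.085·T) = 2.286 μm/a
  r_corr = 1.252 + 2.286 = 3.538 μm/a
ISO 9224: D(t) = r_corr · t^b with b = 0.813 (zinc, B1)
  D(15) = 3.538 × 15^0.813 = 3.538 × 9.04 = 31.98 μm
  Mass loss = 31.98 μm × 7.14 g/cm³ = 228.4 g·m⁻²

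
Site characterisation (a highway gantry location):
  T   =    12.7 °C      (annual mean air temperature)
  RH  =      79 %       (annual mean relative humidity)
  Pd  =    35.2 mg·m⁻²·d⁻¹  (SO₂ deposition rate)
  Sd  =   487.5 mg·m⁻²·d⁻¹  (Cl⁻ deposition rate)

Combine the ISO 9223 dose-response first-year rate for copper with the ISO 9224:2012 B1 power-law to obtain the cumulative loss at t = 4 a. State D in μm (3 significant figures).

copper: T>10 °C ⇒ hinge -0.080·(12.7−10) = -0.2160
  sulphur-dioxide contribution → 1.14 μm/a
  chloride contribution → 1.745 μm/a
  ⇒ r_corr(copper) = 2.885 μm/a
Long-term exponent b (ISO 9224 Table 2, B1) = 0.667
  D(4) = 2.885 × 4^0.667 = 2.885 × 2.521 = 7.273 μm

D(4) = 7.27 μm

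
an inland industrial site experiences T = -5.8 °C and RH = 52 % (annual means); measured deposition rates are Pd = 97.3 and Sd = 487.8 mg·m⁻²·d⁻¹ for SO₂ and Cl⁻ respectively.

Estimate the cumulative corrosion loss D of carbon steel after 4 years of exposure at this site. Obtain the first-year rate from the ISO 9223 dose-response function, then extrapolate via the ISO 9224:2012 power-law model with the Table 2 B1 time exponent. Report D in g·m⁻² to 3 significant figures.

carbon steel: temperature factor f = +0.150·(-15.8) = -2.3700
  Pd branch = 1.77·Pd^0.52·e^(0.02·RH+f) = 5.06 μm/a
  Cl⁻ term: 0.102·487.8^0.62·exp(0.033·52+0.04·-5.8) = 20.88
  sum: 5.06 + 20.88 → r_corr = 25.94 μm/a
Power-law: D(4) = r_corr · 4^0.523
  D(4) = 25.94 × 4^0.523 = 25.94 × 2.065 = 53.57 μm
  Mass loss = 53.57 μm × 7.85 g/cm³ = 420.5 g·m⁻²

D(4) = 421 g·m⁻²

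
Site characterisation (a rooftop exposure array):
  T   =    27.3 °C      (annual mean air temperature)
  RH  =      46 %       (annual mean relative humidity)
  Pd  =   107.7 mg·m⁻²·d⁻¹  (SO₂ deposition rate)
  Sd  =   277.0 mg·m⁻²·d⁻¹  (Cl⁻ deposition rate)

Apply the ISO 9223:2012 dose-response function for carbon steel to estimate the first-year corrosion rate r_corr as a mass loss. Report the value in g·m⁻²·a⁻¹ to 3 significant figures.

carbon steel: temperature factor f = -0.054·(17.3) = -0.9342
  SO₂ term: 1.77·107.7^0.52·exp(0.02·46-0.9342) = 19.89
  Cl⁻ term: 0.102·277.0^0.62·exp(0.033·46+0.04·27.3) = 45.34
  r_corr = 19.89 + 45.34 = 65.22 μm/a
Convert to mass loss: 65.22 μm/a × 7.85 g/cm³ = 512 g·m⁻²·a⁻¹

r_corr = 512 g·m⁻²·a⁻¹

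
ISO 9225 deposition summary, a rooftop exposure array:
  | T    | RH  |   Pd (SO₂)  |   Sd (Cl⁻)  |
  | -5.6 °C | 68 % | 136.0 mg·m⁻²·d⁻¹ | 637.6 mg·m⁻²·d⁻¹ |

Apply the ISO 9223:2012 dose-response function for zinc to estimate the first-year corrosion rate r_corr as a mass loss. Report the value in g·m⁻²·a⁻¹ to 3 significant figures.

r_corr = 15.4 g·m⁻²·a⁻¹

zinc: temperature factor f = +0.038·(-15.6) = -0.5928
  SO₂ term: 0.0129·136.0^0.44·exp(0.046·68-0.5928) = 1.414
  Sd branch = 0.0175·Sd^0.57·e^(0.008·RH+0.085·T) = 0.7433 μm/a
  r_corr = 1.414 + 0.7433 = 2.157 μm/a
Convert to mass loss: 2.157 μm/a × 7.14 g/cm³ = 15.4 g·m⁻²·a⁻¹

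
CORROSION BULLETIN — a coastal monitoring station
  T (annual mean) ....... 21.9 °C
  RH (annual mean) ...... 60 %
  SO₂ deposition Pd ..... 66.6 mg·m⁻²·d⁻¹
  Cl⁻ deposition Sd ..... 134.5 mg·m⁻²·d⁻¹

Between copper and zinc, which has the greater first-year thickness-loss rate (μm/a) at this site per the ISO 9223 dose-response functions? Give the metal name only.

copper: temperature factor f = -0.080·(11.9) = -0.9520
  sulphur-dioxide contribution → 0.2101 μm/a
  chloride contribution → 0.9763 μm/a
  ⇒ r_corr(copper) = 1.186 μm/a
zinc: f(T) = -0.071·(T−10) [T>10 °C] = -0.8449
  sulphur-dioxide contribution → 0.5554 μm/a
  chloride contribution → 2.974 μm/a
  total first-year rate 3.529 μm/a
Ordering by μm/a: zinc (3.53) > copper (1.19)

zinc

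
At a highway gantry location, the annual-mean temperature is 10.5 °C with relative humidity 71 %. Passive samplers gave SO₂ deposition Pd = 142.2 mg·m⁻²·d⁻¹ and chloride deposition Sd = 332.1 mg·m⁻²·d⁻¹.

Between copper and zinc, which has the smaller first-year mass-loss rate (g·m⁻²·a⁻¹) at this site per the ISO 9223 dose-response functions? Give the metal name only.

copper: temperature factor f = -0.080·(0.5) = -0.0400
  Pd branch = 0.0053·Pd^0.26·e^(0.059·RH+f) = 1.219 μm/a
  Cl⁻ term: 0.01025·332.1^0.27·exp(0.036·71+0.049·10.5) = 1.059
  sum: 1.219 + 1.059 → r_corr = 2.278 μm/a
  mass loss = 2.278 μm/a × 8.96 g/cm³ = 20.41 g·m⁻²·a⁻¹
zinc: temperature factor f = -0.071·(0.5) = -0.0355
  Pd branch = 0.0129·Pd^0.44·e^(0.046·RH+f) = 2.89 μm/a
  Cl⁻ term: 0.0175·332.1^0.57·exp(0.008·71+0.085·10.5) = 2.063
  sum: 2.89 + 2.063 → r_corr = 4.952 μm/a
  mass loss = 4.952 μm/a × 7.14 g/cm³ = 35.36 g·m⁻²·a⁻¹
Ordering by g·m⁻²·a⁻¹: zinc (35.4) > copper (20.4)

copper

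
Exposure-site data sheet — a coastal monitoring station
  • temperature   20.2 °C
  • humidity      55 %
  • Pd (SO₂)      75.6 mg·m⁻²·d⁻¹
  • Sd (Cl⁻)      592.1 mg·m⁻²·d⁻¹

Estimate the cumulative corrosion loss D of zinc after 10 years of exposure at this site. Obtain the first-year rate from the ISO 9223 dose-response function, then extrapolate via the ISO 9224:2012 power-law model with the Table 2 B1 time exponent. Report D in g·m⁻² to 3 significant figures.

zinc: temperature factor f = -0.071·(10.2) = -0.7242
  sulphur-dioxide contribution → 0.5265 μm/a
  chloride contribution → 5.755 μm/a
  ⇒ r_corr(zinc) = 6.282 μm/a
Long-term exponent b (ISO 9224 Table 2, B1) = 0.813
  D(10) = 6.282 × 10^0.813 = 6.282 × 6.501 = 40.84 μm
  Mass loss = 40.84 μm × 7.14 g/cm³ = 291.6 g·m⁻²

D(10) = 292 g·m⁻²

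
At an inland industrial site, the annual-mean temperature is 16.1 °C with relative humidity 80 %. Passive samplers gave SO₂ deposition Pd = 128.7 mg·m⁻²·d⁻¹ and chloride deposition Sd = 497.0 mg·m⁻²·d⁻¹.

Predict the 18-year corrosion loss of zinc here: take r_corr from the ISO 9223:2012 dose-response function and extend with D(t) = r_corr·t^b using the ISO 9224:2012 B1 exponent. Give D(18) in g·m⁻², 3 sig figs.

zinc: temperature factor f = -0.071·(6.1) = -0.4331
  Pd branch = 0.0129·Pd^0.44·e^(0.046·RH+f) = 2.811 μm/a
  Sd branch = 0.0175·Sd^0.57·e^(0.008·RH+0.085·T) = 4.49 μm/a
  sum: 2.811 + 4.49 → r_corr = 7.301 μm/a
ISO 9224: D(t) = r_corr · t^b with b = 0.813 (zinc, B1)
  D(18) = 7.301 × 18^0.813 = 7.301 × 10.48 = 76.55 μm
  Mass loss = 76.55 μm × 7.14 g/cm³ = 546.6 g·m⁻²

D(18) = 547 g·m⁻²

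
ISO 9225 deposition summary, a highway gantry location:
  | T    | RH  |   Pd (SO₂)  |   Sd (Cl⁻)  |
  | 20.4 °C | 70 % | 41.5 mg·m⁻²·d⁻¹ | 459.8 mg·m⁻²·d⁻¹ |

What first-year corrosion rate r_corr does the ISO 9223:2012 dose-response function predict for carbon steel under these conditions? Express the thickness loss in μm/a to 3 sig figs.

r_corr = 132 μm/a

carbon steel: T>10 °C ⇒ hinge -0.054·(20.4−10) = -0.5616
  sulphur-dioxide contribution → 28.41 μm/a
  chloride contribution → 104 μm/a
  ⇒ r_corr(carbon steel) = 132.4 μm/a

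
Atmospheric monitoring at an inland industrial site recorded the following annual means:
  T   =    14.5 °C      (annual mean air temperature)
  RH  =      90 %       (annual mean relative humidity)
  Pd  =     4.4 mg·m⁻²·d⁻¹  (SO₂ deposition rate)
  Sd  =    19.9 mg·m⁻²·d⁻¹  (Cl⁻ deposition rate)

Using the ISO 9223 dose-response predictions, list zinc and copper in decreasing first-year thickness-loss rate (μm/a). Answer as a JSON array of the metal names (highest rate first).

zinc: temperature factor f = -0.071·(4.5) = -0.3195
  sulphur-dioxide contribution → 1.13 μm/a
  chloride contribution → 0.6782 μm/a
  ⇒ r_corr(zinc) = 1.808 μm/a
copper: f(T) = -0.080·(T−10) [T>10 °C] = -0.3600
  sulphur-dioxide contribution → 1.1 μm/a
  chloride contribution → 1.194 μm/a
  total first-year rate 2.294 μm/a
Ordering by μm/a: copper (2.29) > zinc (1.81)

["copper", "zinc"]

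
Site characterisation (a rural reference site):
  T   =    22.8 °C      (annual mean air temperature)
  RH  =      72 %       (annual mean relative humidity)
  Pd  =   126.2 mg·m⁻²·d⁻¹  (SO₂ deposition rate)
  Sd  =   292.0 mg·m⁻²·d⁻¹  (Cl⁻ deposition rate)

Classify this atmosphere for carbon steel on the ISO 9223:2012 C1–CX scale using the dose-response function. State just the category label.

C5

carbon steel: f(T) = -0.054·(T−10) [T>10 °C] = -0.6912
  SO₂ term: 1.77·126.2^0.52·exp(0.02·72-0.6912) = 46.32
  Cl⁻ term: 0.102·292.0^0.62·exp(0.033·72+0.04·22.8) = 92.28
  sum: 46.32 + 92.28 → r_corr = 138.6 μm/a
ISO 9223 Table 2 (carbon steel): 80 < 139 ≤ 200 μm/a ⇒ C5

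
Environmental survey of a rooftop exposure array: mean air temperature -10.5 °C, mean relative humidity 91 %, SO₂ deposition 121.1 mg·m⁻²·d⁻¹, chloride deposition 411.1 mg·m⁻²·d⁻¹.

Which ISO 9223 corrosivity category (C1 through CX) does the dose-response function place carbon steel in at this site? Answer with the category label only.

carbon steel: T≤10 °C ⇒ hinge +0.150·(-10.5−10) = -3.0750
  Pd branch = 1.77·Pd^0.52·e^(0.02·RH+f) = 6.112 μm/a
  Sd branch = 0.102·Sd^0.62·e^(0.033·RH+0.04·T) = 56.37 μm/a
  r_corr = 6.112 + 56.37 = 62.48 μm/a
Category bounds: 50…80 μm/a bracket r_corr ⇒ C4

C4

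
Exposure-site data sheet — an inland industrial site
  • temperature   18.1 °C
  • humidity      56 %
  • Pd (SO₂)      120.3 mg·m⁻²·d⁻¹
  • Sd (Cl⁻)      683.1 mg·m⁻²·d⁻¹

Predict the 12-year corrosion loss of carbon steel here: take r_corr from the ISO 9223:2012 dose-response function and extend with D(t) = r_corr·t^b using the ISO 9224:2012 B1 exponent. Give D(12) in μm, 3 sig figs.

D(12) = 435 μm

carbon steel: temperature factor f = -0.054·(8.1) = -0.4374
  sulphur-dioxide contribution → 42.28 μm/a
  chloride contribution → 76.38 μm/a
  total first-year rate 118.7 μm/a
ISO 9224: D(t) = r_corr · t^b with b = 0.523 (carbon steel, B1)
  D(12) = 118.7 × 12^0.523 = 118.7 × 3.668 = 435.2 μm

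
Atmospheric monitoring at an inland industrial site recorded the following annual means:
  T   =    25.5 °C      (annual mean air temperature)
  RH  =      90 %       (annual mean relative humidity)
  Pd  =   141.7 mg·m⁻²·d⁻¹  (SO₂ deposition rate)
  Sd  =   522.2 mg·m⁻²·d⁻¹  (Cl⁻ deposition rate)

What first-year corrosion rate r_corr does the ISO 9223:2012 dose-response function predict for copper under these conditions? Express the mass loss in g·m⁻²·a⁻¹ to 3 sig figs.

r_corr = 54.4 g·m⁻²·a⁻¹

copper: T>10 °C ⇒ hinge -0.080·(25.5−10) = -1.2400
  Pd branch = 0.0053·Pd^0.26·e^(0.059·RH+f) = 1.125 μm/a
  Cl⁻ term: 0.01025·522.2^0.27·exp(0.036·90+0.049·25.5) = 4.947
  r_corr = 1.125 + 4.947 = 6.072 μm/a
Convert to mass loss: 6.072 μm/a × 8.96 g/cm³ = 54.4 g·m⁻²·a⁻¹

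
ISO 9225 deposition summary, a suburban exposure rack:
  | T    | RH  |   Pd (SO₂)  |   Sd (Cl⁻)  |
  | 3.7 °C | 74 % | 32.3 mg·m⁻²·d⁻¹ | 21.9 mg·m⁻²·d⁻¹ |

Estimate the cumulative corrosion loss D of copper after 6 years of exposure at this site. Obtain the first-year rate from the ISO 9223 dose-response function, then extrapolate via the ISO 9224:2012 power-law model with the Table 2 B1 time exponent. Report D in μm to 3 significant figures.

copper: T≤10 °C ⇒ hinge +0.126·(3.7−10) = -0.7938
  Pd branch = 0.0053·Pd^0.26·e^(0.059·RH+f) = 0.4656 μm/a
  Cl⁻ term: 0.01025·21.9^0.27·exp(0.036·74+0.049·3.7) = 0.4058
  sum: 0.4656 + 0.4058 → r_corr = 0.8715 μm/a
ISO 9224: D(t) = r_corr · t^b with b = 0.667 (copper, B1)
  D(6) = 0.8715 × 6^0.667 = 0.8715 × 3.304 = 2.879 μm

D(6) = 2.88 μm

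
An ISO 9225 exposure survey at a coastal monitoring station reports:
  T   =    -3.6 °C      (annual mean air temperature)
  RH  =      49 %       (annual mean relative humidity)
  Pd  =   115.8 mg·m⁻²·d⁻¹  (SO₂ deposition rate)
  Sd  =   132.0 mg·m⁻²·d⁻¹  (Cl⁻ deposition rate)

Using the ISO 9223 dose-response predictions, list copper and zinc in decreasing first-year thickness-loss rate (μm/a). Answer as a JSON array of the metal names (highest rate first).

copper: f(T) = +0.126·(T−10) [T≤10 °C] = -1.7136
  SO₂ term: 0.0053·115.8^0.26·exp(0.059·49-1.7136) = 0.05918
  Sd branch = 0.01025·Sd^0.27·e^(0.036·RH+0.049·T) = 0.1874 μm/a
  r_corr = 0.05918 + 0.1874 = 0.2466 μm/a
zinc: f(T) = +0.038·(T−10) [T≤10 °C] = -0.5168
  SO₂ term: 0.0129·115.8^0.44·exp(0.046·49-0.5168) = 0.593
  Cl⁻ term: 0.0175·132.0^0.57·exp(0.008·49+0.085·-3.6) = 0.3084
  sum: 0.593 + 0.3084 → r_corr = 0.9014 μm/a
Ordering by μm/a: zinc (0.901) > copper (0.247)

["zinc", "copper"]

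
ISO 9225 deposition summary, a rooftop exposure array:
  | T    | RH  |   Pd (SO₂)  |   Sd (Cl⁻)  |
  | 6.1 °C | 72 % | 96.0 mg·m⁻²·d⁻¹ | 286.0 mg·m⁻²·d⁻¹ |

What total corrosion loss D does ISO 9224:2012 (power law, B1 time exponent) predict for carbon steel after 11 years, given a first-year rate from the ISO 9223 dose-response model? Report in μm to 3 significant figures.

carbon steel: f(T) = +0.150·(T−10) [T≤10 °C] = -0.5850
  sulphur-dioxide contribution → 44.68 μm/a
  chloride contribution → 46.71 μm/a
  ⇒ r_corr(carbon steel) = 91.38 μm/a
Long-term exponent b (ISO 9224 Table 2, B1) = 0.523
  D(11) = 91.38 × 11^0.523 = 91.38 × 3.505 = 320.3 μm

D(11) = 320 μm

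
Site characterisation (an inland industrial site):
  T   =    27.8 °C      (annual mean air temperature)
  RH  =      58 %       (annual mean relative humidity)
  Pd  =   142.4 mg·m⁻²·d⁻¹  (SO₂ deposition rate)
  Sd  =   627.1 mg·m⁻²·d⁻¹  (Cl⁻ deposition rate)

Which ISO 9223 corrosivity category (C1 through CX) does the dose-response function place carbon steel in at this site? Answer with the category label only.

C5

carbon steel: T>10 °C ⇒ hinge -0.054·(27.8−10) = -0.9612
  sulphur-dioxide contribution → 28.45 μm/a
  chloride contribution → 114.1 μm/a
  ⇒ r_corr(carbon steel) = 142.5 μm/a
143 μm/a falls in (80, 200] for carbon steel → category C5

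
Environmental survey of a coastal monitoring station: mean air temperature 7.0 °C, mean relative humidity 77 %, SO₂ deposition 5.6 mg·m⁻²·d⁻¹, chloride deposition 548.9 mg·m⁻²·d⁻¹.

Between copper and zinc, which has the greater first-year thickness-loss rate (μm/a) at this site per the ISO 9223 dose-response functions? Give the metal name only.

zinc

copper: T≤10 °C ⇒ hinge +0.126·(7.0−10) = -0.3780
  SO₂ term: 0.0053·5.6^0.26·exp(0.059·77-0.3780) = 0.5341
  Cl⁻ term: 0.01025·548.9^0.27·exp(0.036·77+0.049·7.0) = 1.268
  sum: 0.5341 + 1.268 → r_corr = 1.802 μm/a
zinc: T≤10 °C ⇒ hinge +0.038·(7.0−10) = -0.1140
  SO₂ term: 0.0129·5.6^0.44·exp(0.046·77-0.1140) = 0.8483
  Cl⁻ term: 0.0175·548.9^0.57·exp(0.008·77+0.085·7.0) = 2.14
  sum: 0.8483 + 2.14 → r_corr = 2.989 μm/a
Ordering by μm/a: zinc (2.99) > copper (1.8)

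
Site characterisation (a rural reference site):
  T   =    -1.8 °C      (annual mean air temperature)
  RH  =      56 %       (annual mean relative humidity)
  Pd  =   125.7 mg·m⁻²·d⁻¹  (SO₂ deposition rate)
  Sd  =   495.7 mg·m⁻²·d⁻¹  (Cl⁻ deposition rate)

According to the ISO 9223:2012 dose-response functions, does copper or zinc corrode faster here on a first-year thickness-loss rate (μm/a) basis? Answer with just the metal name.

copper: f(T) = +0.126·(T−10) [T≤10 °C] = -1.4868
  SO₂ term: 0.0053·125.7^0.26·exp(0.059·56-1.4868) = 0.1146
  Sd branch = 0.01025·Sd^0.27·e^(0.036·RH+0.049·T) = 0.3764 μm/a
  r_corr = 0.1146 + 0.3764 = 0.491 μm/a
zinc: T≤10 °C ⇒ hinge +0.038·(-1.8−10) = -0.4484
  SO₂ term: 0.0129·125.7^0.44·exp(0.046·56-0.4484) = 0.9085
  Cl⁻ term: 0.0175·495.7^0.57·exp(0.008·56+0.085·-1.8) = 0.808
  r_corr = 0.9085 + 0.808 = 1.716 μm/a
Ordering by μm/a: zinc (1.72) > copper (0.491)

zinc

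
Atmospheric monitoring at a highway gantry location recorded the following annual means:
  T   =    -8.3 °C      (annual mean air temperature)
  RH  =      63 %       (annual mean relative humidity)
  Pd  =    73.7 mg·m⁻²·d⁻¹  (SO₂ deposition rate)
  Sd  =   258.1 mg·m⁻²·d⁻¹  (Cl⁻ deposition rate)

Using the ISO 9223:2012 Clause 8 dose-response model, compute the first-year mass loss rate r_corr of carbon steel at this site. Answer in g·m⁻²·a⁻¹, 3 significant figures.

r_corr = 173 g·m⁻²·a⁻¹

carbon steel: temperature factor f = +0.150·(-18.3) = -2.7450
  sulphur-dioxide contribution → 3.751 μm/a
  chloride contribution → 18.31 μm/a
  total first-year rate 22.06 μm/a
Convert to mass loss: 22.06 μm/a × 7.85 g/cm³ = 173.2 g·m⁻²·a⁻¹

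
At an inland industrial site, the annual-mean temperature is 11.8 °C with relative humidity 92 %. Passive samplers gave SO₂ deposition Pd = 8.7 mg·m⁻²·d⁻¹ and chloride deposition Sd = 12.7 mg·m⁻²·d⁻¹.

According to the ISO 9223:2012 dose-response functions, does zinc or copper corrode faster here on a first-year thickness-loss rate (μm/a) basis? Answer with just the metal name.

copper

zinc: f(T) = -0.071·(T−10) [T>10 °C] = -0.1278
  SO₂ term: 0.0129·8.7^0.44·exp(0.046·92-0.1278) = 2.025
  Sd branch = 0.0175·Sd^0.57·e^(0.008·RH+0.085·T) = 0.4241 μm/a
  sum: 2.025 + 0.4241 → r_corr = 2.449 μm/a
copper: T>10 °C ⇒ hinge -0.080·(11.8−10) = -0.1440
  SO₂ term: 0.0053·8.7^0.26·exp(0.059·92-0.1440) = 1.834
  Sd branch = 0.01025·Sd^0.27·e^(0.036·RH+0.049·T) = 0.996 μm/a
  r_corr = 1.834 + 0.996 = 2.83 μm/a
Ordering by μm/a: copper (2.83) > zinc (2.45)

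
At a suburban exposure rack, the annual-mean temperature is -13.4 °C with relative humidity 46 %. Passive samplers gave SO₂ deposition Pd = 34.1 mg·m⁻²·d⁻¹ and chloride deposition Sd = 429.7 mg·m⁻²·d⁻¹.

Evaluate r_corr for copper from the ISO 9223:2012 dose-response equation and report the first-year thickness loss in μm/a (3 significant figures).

r_corr = 0.154 μm/a

copper: T≤10 °C ⇒ hinge +0.126·(-13.4−10) = -2.9484
  sulphur-dioxide contribution → 0.0105 μm/a
  chloride contribution → 0.1431 μm/a
  ⇒ r_corr(copper) = 0.1536 μm/a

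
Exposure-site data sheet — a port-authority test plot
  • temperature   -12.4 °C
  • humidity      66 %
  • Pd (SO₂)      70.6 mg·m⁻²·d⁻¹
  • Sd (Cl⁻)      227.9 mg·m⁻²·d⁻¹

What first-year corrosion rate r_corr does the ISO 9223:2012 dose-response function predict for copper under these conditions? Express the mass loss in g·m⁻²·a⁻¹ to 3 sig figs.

r_corr = 2.75 g·m⁻²·a⁻¹

copper: T≤10 °C ⇒ hinge +0.126·(-12.4−10) = -2.8224
  SO₂ term: 0.0053·70.6^0.26·exp(0.059·66-2.8224) = 0.04681
  Cl⁻ term: 0.01025·227.9^0.27·exp(0.036·66+0.049·-12.4) = 0.2602
  sum: 0.04681 + 0.2602 → r_corr = 0.307 μm/a
Convert to mass loss: 0.307 μm/a × 8.96 g/cm³ = 2.751 g·m⁻²·a⁻¹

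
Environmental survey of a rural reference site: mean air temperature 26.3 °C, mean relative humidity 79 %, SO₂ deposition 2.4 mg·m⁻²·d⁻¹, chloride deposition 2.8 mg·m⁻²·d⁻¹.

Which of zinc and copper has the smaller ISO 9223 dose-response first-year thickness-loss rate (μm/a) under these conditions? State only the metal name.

zinc: temperature factor f = -0.071·(16.3) = -1.1573
  Pd branch = 0.0129·Pd^0.44·e^(0.046·RH+f) = 0.2257 μm/a
  Cl⁻ term: 0.0175·2.8^0.57·exp(0.008·79+0.085·26.3) = 0.5537
  r_corr = 0.2257 + 0.5537 = 0.7794 μm/a
copper: f(T) = -0.080·(T−10) [T>10 °C] = -1.3040
  Pd branch = 0.0053·Pd^0.26·e^(0.059·RH+f) = 0.191 μm/a
  Cl⁻ term: 0.01025·2.8^0.27·exp(0.036·79+0.049·26.3) = 0.8439
  sum: 0.191 + 0.8439 → r_corr = 1.035 μm/a
Ordering by μm/a: copper (1.03) > zinc (0.779)

zinc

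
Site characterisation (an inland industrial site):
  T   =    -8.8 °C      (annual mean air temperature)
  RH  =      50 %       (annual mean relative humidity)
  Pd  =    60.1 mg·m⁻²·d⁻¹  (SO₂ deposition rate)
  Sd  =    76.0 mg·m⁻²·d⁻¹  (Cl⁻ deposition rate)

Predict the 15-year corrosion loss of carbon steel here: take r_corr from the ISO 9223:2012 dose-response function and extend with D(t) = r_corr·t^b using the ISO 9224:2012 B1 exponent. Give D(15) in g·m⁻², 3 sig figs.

D(15) = 255 g·m⁻²

carbon steel: T≤10 °C ⇒ hinge +0.150·(-8.8−10) = -2.8200
  Pd branch = 1.77·Pd^0.52·e^(0.02·RH+f) = 2.413 μm/a
  Sd branch = 0.102·Sd^0.62·e^(0.033·RH+0.04·T) = 5.475 μm/a
  r_corr = 2.413 + 5.475 = 7.889 μm/a
Power-law: D(15) = r_corr · 15^0.523
  D(15) = 7.889 × 15^0.523 = 7.889 × 4.122 = 32.52 μm
  Mass loss = 32.52 μm × 7.85 g/cm³ = 255.2 g·m⁻²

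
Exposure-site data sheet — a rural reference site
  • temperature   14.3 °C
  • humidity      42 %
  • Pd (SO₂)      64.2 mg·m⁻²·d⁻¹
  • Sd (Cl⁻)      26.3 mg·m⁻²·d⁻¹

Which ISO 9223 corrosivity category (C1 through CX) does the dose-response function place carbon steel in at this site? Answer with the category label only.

C3

carbon steel: temperature factor f = -0.054·(4.3) = -0.2322
  SO₂ term: 1.77·64.2^0.52·exp(0.02·42-0.2322) = 28.3
  Sd branch = 0.102·Sd^0.62·e^(0.033·RH+0.04·T) = 5.487 μm/a
  r_corr = 28.3 + 5.487 = 33.79 μm/a
ISO 9223 Table 2 (carbon steel): 25 < 33.8 ≤ 50 μm/a ⇒ C3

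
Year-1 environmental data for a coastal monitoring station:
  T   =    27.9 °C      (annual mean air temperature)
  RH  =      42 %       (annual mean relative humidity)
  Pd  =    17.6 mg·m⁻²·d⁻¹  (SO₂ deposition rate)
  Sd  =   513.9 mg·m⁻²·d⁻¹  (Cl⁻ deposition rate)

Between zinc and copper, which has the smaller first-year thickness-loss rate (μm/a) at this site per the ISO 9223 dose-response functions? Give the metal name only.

copper

zinc: f(T) = -0.071·(T−10) [T>10 °C] = -1.2709
  SO₂ term: 0.0129·17.6^0.44·exp(0.046·42-1.2709) = 0.08825
  Cl⁻ term: 0.0175·513.9^0.57·exp(0.008·42+0.085·27.9) = 9.206
  sum: 0.08825 + 9.206 → r_corr = 9.295 μm/a
copper: f(T) = -0.080·(T−10) [T>10 °C] = -1.4320
  Pd branch = 0.0053·Pd^0.26·e^(0.059·RH+f) = 0.0318 μm/a
  Cl⁻ term: 0.01025·513.9^0.27·exp(0.036·42+0.049·27.9) = 0.9841
  r_corr = 0.0318 + 0.9841 = 1.016 μm/a
Ordering by μm/a: zinc (9.29) > copper (1.02)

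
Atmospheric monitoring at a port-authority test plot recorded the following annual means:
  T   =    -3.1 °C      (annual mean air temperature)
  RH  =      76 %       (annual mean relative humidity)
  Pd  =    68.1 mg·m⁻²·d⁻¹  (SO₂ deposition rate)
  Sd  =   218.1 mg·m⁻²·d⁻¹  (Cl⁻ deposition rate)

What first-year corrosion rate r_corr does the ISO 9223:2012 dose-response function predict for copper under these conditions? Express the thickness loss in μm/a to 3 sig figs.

copper: f(T) = +0.126·(T−10) [T≤10 °C] = -1.6506
  sulphur-dioxide contribution → 0.27 μm/a
  chloride contribution → 0.5813 μm/a
  ⇒ r_corr(copper) = 0.8514 μm/a

r_corr = 0.851 μm/a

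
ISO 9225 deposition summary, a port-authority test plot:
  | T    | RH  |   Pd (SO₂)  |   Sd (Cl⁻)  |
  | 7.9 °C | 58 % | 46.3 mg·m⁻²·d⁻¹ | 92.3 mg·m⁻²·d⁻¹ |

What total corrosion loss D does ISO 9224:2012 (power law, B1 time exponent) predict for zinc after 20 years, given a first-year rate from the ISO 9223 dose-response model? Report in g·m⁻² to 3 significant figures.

D(20) = 134 g·m⁻²

zinc: f(T) = +0.038·(T−10) [T≤10 °C] = -0.0798
  SO₂ term: 0.0129·46.3^0.44·exp(0.046·58-0.0798) = 0.9279
  Sd branch = 0.0175·Sd^0.57·e^(0.008·RH+0.085·T) = 0.7184 μm/a
  sum: 0.9279 + 0.7184 → r_corr = 1.646 μm/a
Long-term exponent b (ISO 9224 Table 2, B1) = 0.813
  D(20) = 1.646 × 20^0.813 = 1.646 × 11.42 = 18.8 μm
  Mass loss = 18.8 μm × 7.14 g/cm³ = 134.3 g·m⁻²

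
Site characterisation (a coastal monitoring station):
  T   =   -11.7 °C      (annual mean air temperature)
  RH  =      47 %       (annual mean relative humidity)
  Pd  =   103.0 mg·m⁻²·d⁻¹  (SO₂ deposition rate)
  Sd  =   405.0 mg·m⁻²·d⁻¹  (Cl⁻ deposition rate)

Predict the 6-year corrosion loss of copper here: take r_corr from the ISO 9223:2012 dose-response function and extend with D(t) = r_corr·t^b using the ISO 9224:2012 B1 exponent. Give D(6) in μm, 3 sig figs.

D(6) = 0.585 μm

copper: temperature factor f = +0.126·(-21.7) = -2.7342
  sulphur-dioxide contribution → 0.01839 μm/a
  chloride contribution → 0.1587 μm/a
  total first-year rate 0.1771 μm/a
Long-term exponent b (ISO 9224 Table 2, B1) = 0.667
  D(6) = 0.1771 × 6^0.667 = 0.1771 × 3.304 = 0.5851 μm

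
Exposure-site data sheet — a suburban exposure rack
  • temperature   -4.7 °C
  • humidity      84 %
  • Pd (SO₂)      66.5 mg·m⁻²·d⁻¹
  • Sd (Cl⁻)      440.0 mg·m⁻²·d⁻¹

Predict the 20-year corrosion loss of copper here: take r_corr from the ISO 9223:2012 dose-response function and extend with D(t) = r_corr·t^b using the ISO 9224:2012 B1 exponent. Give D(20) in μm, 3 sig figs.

D(20) = 8.98 μm

copper: T≤10 °C ⇒ hinge +0.126·(-4.7−10) = -1.8522
  sulphur-dioxide contribution → 0.3517 μm/a
  chloride contribution → 0.8665 μm/a
  ⇒ r_corr(copper) = 1.218 μm/a
Long-term exponent b (ISO 9224 Table 2, B1) = 0.667
  D(20) = 1.218 × 20^0.667 = 1.218 × 7.375 = 8.984 μm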